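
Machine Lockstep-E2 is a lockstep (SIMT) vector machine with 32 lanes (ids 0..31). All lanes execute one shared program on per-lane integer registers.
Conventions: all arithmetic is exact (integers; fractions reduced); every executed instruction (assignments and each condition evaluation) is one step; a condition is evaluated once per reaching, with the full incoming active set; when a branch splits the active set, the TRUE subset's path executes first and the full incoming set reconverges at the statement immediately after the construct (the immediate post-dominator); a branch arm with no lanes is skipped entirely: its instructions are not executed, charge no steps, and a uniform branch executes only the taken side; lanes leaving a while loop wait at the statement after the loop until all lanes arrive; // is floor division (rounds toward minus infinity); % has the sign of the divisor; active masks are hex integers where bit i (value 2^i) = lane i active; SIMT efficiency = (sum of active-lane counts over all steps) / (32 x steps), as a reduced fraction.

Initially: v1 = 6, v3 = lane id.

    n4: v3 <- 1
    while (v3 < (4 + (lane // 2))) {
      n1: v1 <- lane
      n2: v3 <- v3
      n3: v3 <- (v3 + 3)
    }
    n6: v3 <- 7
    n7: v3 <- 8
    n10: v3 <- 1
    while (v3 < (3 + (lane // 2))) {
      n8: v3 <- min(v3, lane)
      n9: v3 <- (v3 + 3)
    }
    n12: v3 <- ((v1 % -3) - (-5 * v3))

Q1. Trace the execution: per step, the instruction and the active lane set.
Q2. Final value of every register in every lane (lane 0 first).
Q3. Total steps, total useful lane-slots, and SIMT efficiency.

step 0: v3 <- 1                      0xffffffff
step 1: eval (v3 < (4 + (lane // 2))) 0xffffffff
step 2: v1 <- lane                   0xffffffff
step 3: v3 <- v3                     0xffffffff
step 4: v3 <- (v3 + 3)               0xffffffff
step 5: eval (v3 < (4 + (lane // 2))) 0xffffffff
step 6: v1 <- lane                   0xfffffffc
step 7: v3 <- v3                     0xfffffffc
step 8: v3 <- (v3 + 3)               0xfffffffc
step 9: eval (v3 < (4 + (lane // 2))) 0xfffffffc
step 10: v1 <- lane                   0xffffff00
step 11: v3 <- v3                     0xffffff00
step 12: v3 <- (v3 + 3)               0xffffff00
step 13: eval (v3 < (4 + (lane // 2))) 0xffffff00
step 14: v1 <- lane                   0xffffc000
step 15: v3 <- v3                     0xffffc000
step 16: v3 <- (v3 + 3)               0xffffc000
step 17: eval (v3 < (4 + (lane // 2))) 0xffffc000
step 18: v1 <- lane                   0xfff00000
step 19: v3 <- v3                     0xfff00000
step 20: v3 <- (v3 + 3)               0xfff00000
step 21: eval (v3 < (4 + (lane // 2))) 0xfff00000
step 22: v1 <- lane                   0xfc000000
step 23: v3 <- v3                     0xfc000000
step 24: v3 <- (v3 + 3)               0xfc000000
step 25: eval (v3 < (4 + (lane // 2))) 0xfc000000
step 26: v3 <- 7                      0xffffffff
step 27: v3 <- 8                      0xffffffff
step 28: v3 <- 1                      0xffffffff
step 29: eval (v3 < (3 + (lane // 2))) 0xffffffff
step 30: v3 <- min(v3, lane)          0xffffffff
step 31: v3 <- (v3 + 3)               0xffffffff
step 32: eval (v3 < (3 + (lane // 2))) 0xffffffff
step 33: v3 <- min(v3, lane)          0xfffffff0
step 34: v3 <- (v3 + 3)               0xfffffff0
step 35: eval (v3 < (3 + (lane // 2))) 0xfffffff0
step 36: v3 <- min(v3, lane)          0xfffffc00
step 37: v3 <- (v3 + 3)               0xfffffc00
step 38: eval (v3 < (3 + (lane // 2))) 0xfffffc00
step 39: v3 <- min(v3, lane)          0xffff0000
step 40: v3 <- (v3 + 3)               0xffff0000
step 41: eval (v3 < (3 + (lane // 2))) 0xffff0000
step 42: v3 <- min(v3, lane)          0xffc00000
step 43: v3 <- (v3 + 3)               0xffc00000
step 44: eval (v3 < (3 + (lane // 2))) 0xffc00000
step 45: v3 <- min(v3, lane)          0xf0000000
step 46: v3 <- (v3 + 3)               0xf0000000
step 47: eval (v3 < (3 + (lane // 2))) 0xf0000000
step 48: v3 <- ((v1 % -3) - (-5 * v3)) 0xffffffff

Answer: 49 steps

v1: 0,1,2,3,4,5,6,7,8,9,10,11,12,13,14,15,16,17,18,19,20,21,22,23,24,25,26,27,28,29,30,31
v3: 15,18,19,20,33,34,35,33,34,35,48,49,50,48,49,50,63,64,65,63,64,65,78,79,80,78,79,80,93,94,95,93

steps = 49; useful = 1048; efficiency = 1048/1568 = 131/196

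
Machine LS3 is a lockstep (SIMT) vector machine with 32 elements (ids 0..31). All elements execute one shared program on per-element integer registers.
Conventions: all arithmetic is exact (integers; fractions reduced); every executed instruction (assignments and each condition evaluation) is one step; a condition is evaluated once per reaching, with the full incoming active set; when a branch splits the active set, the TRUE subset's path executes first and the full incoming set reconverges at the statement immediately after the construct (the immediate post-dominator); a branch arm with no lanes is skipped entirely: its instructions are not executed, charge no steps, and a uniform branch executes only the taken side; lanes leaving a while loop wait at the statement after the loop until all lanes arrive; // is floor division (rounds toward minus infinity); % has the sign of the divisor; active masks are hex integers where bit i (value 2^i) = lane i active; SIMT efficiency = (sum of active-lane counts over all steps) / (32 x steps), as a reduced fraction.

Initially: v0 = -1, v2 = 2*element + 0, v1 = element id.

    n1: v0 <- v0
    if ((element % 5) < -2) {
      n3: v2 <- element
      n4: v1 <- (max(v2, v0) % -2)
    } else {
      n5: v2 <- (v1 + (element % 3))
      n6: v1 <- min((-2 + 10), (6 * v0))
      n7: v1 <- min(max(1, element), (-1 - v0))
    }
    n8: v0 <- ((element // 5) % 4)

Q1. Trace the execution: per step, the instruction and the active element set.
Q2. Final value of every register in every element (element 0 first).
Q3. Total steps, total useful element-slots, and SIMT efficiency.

step 0: v0 <- v0                     0xffffffff
step 1: eval ((element % 5) < -2)    0xffffffff
step 2: v2 <- (v1 + (element % 3))   0xffffffff
step 3: v1 <- min((-2 + 10), (6 * v0)) 0xffffffff
step 4: v1 <- min(max(1, element), (-1 - v0)) 0xffffffff
step 5: v0 <- ((element // 5) % 4)   0xffffffff

Answer: 6 steps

v0: 0,0,0,0,0,1,1,1,1,1,2,2,2,2,2,3,3,3,3,3,0,0,0,0,0,1,1,1,1,1,2,2
v2: 0,2,4,3,5,7,6,8,10,9,11,13,12,14,16,15,17,19,18,20,22,21,23,25,24,26,28,27,29,31,30,32
v1: 0,0,0,0,0,0,0,0,0,0,0,0,0,0,0,0,0,0,0,0,0,0,0,0,0,0,0,0,0,0,0,0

steps = 6; useful = 192; efficiency = 192/192 = 1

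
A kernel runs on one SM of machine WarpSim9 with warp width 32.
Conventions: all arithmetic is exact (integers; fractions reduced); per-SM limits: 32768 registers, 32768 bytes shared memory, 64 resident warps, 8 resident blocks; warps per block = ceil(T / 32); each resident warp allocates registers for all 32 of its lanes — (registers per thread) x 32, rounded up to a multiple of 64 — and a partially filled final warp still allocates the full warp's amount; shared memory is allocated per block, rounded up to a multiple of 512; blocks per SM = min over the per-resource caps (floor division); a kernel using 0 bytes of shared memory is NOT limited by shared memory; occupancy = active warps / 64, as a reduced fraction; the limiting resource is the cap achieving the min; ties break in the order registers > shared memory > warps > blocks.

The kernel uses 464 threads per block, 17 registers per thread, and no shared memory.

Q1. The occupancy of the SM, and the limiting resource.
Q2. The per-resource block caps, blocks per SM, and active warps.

Answer: occupancy 45/64, limited by registers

registers: 3 blocks
shared memory: no limit (kernel uses none)
warps: 4 blocks
blocks: 8 blocks

Answer: 3 blocks, 45 active warps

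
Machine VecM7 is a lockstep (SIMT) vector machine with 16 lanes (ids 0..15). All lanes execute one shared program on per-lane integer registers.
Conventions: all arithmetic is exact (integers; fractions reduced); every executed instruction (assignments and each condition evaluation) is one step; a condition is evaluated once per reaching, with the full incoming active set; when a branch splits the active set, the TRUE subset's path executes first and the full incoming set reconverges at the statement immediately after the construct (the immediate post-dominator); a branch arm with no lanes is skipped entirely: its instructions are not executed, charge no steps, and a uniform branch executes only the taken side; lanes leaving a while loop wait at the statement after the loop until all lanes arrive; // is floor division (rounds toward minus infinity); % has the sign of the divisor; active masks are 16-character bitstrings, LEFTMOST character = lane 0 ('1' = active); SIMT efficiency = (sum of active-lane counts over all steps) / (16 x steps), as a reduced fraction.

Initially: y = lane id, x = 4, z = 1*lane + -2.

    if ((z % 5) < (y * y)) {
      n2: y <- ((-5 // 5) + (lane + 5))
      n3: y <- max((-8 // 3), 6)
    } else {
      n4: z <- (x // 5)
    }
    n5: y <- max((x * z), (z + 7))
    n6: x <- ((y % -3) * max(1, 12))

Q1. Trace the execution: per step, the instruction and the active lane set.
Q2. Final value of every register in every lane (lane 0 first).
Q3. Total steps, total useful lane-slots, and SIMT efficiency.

step 0: eval ((z % 5) < (y * y))     1111111111111111
step 1: y <- ((-5 // 5) + (lane + 5)) 0011111111111111
step 2: y <- max((-8 // 3), 6)       0011111111111111
step 3: z <- (x // 5)                1100000000000000
step 4: y <- max((x * z), (z + 7))   1111111111111111
step 5: x <- ((y % -3) * max(1, 12)) 1111111111111111

Answer: 6 steps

y: 7,7,7,8,9,12,16,20,24,28,32,36,40,44,48,52
x: -24,-24,-24,-12,0,0,-24,-12,0,-24,-12,0,-24,-12,0,-24
z: 0,0,0,1,2,3,4,5,6,7,8,9,10,11,12,13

steps = 6; useful = 78; efficiency = 78/96 = 13/16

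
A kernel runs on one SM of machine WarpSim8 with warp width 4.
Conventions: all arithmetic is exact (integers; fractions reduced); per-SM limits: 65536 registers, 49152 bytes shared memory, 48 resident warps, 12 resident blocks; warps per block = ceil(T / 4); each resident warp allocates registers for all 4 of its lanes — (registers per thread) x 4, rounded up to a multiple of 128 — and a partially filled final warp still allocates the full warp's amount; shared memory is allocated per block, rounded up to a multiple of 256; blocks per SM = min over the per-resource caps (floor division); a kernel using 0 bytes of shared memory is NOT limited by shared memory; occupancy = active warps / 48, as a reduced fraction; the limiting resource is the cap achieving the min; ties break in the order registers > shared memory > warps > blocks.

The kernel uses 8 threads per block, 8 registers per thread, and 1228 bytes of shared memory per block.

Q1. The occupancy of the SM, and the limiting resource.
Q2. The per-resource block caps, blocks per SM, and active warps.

Answer: occupancy 1/2, limited by blocks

registers: 256 blocks
shared memory: 38 blocks
warps: 24 blocks
blocks: 12 blocks

Answer: 12 blocks, 24 active warps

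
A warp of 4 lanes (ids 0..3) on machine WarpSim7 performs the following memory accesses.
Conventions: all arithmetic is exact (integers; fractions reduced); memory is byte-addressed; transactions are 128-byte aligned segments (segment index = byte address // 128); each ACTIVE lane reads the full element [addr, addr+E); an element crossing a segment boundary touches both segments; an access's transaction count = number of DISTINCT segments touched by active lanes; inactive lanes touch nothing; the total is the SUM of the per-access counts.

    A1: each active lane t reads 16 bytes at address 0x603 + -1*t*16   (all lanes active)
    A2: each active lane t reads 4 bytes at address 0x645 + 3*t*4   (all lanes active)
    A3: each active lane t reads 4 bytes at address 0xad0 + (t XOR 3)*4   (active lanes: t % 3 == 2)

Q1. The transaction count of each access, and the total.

A1: 2 transactions
A2: 1 transaction
A3: 1 transaction

Answer: 2,1,1; total 4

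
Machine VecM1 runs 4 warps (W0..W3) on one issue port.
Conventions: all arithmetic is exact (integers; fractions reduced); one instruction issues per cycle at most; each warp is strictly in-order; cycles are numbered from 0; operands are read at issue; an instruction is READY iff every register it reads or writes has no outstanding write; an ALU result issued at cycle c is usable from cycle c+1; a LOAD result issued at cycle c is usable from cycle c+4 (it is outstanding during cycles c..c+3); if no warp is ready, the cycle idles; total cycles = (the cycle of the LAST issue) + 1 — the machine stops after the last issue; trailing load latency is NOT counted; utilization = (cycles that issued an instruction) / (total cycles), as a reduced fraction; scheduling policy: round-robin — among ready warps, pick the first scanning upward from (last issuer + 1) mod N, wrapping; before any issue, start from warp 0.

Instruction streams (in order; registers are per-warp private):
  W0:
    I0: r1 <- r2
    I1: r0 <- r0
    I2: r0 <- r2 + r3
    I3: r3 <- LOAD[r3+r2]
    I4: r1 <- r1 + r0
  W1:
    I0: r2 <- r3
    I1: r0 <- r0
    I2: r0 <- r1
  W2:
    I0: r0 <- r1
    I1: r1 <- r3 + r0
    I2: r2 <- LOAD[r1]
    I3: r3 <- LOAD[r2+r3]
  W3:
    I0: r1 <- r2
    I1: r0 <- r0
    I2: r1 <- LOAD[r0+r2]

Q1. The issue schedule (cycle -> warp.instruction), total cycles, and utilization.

cycle 0: W0.I0
cycle 1: W1.I0
cycle 2: W2.I0
cycle 3: W3.I0
cycle 4: W0.I1
cycle 5: W1.I1
cycle 6: W2.I1
cycle 7: W3.I1
cycle 8: W0.I2
cycle 9: W1.I2
cycle 10: W2.I2
cycle 11: W3.I2
cycle 12: W0.I3
cycle 13: W0.I4
cycle 14: W2.I3

Answer: 15 cycles, utilization 1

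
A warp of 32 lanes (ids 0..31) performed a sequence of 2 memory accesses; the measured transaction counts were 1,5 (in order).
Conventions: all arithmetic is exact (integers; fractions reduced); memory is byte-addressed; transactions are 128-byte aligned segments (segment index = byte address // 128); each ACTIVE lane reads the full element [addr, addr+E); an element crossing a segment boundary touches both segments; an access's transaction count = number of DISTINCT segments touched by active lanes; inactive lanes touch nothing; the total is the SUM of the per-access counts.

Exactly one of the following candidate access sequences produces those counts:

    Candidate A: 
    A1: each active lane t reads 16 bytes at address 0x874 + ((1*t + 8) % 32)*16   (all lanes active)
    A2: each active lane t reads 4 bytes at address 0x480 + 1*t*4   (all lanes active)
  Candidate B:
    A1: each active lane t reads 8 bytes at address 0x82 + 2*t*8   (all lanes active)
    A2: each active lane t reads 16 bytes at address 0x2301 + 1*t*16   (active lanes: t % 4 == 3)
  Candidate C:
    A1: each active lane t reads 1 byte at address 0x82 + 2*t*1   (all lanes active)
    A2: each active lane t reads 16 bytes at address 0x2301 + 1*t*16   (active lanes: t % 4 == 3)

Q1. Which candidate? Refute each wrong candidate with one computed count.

A: A1 gives 5 transactions, not 1
B: A1 gives 4 transactions, not 1
C: all counts match (1,5)

Answer: C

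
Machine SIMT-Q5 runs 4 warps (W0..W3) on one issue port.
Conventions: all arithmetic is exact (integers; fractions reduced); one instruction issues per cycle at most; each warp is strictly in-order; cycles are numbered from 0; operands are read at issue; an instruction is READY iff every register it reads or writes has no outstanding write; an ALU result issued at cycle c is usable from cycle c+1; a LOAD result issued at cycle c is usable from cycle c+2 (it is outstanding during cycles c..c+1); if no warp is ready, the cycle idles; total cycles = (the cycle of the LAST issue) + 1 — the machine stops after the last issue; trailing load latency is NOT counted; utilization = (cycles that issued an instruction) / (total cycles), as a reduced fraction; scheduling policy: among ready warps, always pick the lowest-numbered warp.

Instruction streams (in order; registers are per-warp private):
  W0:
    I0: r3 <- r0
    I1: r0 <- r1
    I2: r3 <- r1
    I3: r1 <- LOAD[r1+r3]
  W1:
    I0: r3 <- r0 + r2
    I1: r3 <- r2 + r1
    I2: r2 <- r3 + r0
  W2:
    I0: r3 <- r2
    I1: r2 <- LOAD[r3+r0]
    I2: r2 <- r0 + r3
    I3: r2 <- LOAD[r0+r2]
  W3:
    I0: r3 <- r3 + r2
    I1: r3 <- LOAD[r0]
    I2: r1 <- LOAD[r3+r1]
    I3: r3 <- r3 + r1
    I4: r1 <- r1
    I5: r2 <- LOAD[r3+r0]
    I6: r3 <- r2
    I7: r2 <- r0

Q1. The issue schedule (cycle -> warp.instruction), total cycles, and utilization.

cycle 0: W0.I0
cycle 1: W0.I1
cycle 2: W0.I2
cycle 3: W0.I3
cycle 4: W1.I0
cycle 5: W1.I1
cycle 6: W1.I2
cycle 7: W2.I0
cycle 8: W2.I1
cycle 9: W3.I0
cycle 10: W2.I2
cycle 11: W2.I3
cycle 12: W3.I1
cycle 13: idle
cycle 14: W3.I2
cycle 15: idle
cycle 16: W3.I3
cycle 17: W3.I4
cycle 18: W3.I5
cycle 19: idle
cycle 20: W3.I6
cycle 21: W3.I7

Answer: 22 cycles, utilization 19/22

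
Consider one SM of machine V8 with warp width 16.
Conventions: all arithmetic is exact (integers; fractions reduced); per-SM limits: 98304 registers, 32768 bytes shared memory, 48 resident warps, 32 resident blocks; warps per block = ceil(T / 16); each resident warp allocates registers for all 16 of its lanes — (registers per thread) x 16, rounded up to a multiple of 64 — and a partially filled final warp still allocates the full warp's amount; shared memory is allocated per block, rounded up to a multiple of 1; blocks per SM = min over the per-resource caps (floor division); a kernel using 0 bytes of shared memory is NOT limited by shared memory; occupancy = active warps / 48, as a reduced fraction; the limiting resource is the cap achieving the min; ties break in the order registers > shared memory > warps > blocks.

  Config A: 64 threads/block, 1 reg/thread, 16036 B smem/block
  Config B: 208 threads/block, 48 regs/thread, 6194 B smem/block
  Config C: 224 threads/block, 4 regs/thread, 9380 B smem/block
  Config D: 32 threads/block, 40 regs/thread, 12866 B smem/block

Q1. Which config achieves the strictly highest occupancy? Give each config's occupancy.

occupancies: A 1/6, B 13/16, C 7/8, D 1/12

Answer: C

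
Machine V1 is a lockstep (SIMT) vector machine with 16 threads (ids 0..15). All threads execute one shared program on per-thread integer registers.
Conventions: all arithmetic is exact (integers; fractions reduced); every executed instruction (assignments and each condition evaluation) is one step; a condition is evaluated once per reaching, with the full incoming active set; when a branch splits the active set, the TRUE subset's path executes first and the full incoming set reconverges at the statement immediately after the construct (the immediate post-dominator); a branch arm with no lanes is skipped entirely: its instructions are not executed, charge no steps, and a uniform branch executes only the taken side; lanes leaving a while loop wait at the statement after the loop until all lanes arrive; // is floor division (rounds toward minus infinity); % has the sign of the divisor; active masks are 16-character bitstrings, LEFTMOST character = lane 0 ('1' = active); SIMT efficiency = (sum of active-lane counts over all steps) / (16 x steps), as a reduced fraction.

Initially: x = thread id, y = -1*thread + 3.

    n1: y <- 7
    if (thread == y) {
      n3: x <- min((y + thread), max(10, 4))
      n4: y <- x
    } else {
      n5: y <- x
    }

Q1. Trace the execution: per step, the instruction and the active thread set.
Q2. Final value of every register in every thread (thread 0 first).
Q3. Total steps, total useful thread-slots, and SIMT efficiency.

step 0: y <- 7                       1111111111111111
step 1: eval (thread == y)           1111111111111111
step 2: x <- min((y + thread), max(10, 4)) 0000000100000000
step 3: y <- x                       0000000100000000
step 4: y <- x                       1111111011111111

Answer: 5 steps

x: 0,1,2,3,4,5,6,10,8,9,10,11,12,13,14,15
y: 0,1,2,3,4,5,6,10,8,9,10,11,12,13,14,15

steps = 5; useful = 49; efficiency = 49/80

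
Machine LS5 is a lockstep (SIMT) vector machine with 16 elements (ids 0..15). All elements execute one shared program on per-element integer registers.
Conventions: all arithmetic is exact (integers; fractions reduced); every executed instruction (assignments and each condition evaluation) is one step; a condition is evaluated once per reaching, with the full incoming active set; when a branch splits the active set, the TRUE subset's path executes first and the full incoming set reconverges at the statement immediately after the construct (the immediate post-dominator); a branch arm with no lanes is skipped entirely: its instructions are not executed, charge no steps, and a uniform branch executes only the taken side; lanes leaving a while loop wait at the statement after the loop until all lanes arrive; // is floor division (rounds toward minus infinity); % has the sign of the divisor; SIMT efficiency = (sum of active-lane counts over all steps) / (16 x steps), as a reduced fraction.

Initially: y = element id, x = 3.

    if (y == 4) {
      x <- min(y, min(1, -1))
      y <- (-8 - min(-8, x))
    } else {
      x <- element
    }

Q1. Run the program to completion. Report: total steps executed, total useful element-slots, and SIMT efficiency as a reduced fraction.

Answer: 4 steps, 33 useful, 33/64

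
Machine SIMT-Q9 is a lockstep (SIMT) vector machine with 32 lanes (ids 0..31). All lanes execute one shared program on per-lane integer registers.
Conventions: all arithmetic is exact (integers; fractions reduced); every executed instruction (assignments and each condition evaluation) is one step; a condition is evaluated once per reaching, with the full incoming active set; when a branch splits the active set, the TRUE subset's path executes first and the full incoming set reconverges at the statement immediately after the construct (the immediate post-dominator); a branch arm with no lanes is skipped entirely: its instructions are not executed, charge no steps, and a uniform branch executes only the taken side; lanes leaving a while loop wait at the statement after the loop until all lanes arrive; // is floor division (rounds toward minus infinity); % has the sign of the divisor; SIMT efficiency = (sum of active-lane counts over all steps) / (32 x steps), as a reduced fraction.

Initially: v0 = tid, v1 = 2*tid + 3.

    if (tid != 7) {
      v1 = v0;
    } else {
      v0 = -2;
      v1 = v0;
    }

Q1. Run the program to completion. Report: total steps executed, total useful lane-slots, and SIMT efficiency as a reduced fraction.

Answer: 4 steps, 65 useful, 65/128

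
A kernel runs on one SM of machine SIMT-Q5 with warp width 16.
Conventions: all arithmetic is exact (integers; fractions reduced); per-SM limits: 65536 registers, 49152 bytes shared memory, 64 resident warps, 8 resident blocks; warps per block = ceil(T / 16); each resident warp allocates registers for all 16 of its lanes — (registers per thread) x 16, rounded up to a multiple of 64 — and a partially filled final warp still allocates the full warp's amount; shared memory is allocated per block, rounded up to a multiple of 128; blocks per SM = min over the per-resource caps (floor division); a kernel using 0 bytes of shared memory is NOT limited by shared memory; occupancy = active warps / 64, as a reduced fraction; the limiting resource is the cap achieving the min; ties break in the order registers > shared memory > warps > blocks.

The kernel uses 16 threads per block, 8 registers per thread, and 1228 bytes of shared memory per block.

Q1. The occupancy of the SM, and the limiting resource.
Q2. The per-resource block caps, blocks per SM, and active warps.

Answer: occupancy 1/8, limited by blocks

registers: 512 blocks
shared memory: 38 blocks
warps: 64 blocks
blocks: 8 blocks

Answer: 8 blocks, 8 active warps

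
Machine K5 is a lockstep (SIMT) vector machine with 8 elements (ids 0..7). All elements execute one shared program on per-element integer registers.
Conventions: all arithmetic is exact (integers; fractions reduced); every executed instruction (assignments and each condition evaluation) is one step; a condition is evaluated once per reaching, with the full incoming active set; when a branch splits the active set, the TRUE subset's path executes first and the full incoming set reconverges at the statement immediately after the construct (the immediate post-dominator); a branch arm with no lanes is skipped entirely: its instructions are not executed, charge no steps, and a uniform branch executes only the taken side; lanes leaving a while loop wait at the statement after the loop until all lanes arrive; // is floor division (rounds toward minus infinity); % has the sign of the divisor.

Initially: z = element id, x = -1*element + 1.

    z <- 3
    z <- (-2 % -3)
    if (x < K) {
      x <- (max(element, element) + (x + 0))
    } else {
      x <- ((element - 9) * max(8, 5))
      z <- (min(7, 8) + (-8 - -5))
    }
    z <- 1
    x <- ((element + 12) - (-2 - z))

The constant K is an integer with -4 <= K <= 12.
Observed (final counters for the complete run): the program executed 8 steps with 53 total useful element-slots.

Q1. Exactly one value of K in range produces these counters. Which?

Answer: K = -3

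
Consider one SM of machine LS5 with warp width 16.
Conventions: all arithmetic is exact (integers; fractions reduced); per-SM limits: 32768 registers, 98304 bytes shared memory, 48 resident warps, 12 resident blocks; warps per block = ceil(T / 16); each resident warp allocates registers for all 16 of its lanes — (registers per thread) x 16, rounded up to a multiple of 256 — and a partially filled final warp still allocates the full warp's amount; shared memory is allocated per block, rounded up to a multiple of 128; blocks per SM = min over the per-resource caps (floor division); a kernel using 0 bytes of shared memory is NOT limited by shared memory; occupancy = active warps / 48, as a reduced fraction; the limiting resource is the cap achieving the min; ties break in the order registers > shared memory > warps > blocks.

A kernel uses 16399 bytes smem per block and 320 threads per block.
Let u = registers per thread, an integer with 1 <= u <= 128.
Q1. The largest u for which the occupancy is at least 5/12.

Answer: u = 96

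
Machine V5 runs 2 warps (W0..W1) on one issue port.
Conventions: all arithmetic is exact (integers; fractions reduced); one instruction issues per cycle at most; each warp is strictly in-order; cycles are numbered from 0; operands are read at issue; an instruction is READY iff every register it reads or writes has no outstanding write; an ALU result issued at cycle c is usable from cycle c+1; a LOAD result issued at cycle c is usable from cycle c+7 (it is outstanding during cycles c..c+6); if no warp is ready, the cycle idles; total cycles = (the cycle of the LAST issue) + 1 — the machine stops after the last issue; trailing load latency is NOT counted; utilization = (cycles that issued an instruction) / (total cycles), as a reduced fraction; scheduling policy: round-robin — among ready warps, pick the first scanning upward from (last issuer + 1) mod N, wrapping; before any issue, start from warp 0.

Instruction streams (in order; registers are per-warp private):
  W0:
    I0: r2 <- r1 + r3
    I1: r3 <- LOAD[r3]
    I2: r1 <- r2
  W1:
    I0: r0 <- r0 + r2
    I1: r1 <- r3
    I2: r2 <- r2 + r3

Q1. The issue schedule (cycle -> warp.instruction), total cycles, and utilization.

cycle 0: W0.I0
cycle 1: W1.I0
cycle 2: W0.I1
cycle 3: W1.I1
cycle 4: W0.I2
cycle 5: W1.I2

Answer: 6 cycles, utilization 1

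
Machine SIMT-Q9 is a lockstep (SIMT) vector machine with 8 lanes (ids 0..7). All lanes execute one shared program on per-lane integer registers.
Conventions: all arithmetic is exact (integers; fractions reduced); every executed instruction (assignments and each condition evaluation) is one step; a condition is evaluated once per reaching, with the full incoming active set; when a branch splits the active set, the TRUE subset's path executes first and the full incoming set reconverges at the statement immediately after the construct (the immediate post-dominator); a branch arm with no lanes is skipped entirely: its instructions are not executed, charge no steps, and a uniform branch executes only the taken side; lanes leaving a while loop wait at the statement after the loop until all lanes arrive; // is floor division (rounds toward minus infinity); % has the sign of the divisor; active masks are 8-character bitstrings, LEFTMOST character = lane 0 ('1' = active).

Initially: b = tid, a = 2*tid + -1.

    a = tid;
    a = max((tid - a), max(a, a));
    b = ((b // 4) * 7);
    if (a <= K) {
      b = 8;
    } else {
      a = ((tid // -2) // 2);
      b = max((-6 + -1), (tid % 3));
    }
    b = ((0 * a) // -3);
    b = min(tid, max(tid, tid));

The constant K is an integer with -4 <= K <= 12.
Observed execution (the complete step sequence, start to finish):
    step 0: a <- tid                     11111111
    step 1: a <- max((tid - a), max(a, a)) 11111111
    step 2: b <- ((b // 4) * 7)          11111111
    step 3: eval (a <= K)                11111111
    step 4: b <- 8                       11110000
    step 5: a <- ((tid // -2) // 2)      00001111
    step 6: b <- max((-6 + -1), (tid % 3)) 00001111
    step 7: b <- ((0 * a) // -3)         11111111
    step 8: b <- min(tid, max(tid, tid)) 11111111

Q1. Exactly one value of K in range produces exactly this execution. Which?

Answer: K = 3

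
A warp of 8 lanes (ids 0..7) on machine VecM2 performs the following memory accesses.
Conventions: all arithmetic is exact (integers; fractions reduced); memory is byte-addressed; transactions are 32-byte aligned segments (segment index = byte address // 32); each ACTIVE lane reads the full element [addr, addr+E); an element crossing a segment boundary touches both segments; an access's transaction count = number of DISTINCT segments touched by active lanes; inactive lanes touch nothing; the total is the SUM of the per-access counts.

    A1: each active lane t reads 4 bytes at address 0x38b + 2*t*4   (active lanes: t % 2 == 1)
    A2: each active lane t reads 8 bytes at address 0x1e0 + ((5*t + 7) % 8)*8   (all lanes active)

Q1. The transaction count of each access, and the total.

A1: 3 transactions
A2: 2 transactions

Answer: 3,2; total 5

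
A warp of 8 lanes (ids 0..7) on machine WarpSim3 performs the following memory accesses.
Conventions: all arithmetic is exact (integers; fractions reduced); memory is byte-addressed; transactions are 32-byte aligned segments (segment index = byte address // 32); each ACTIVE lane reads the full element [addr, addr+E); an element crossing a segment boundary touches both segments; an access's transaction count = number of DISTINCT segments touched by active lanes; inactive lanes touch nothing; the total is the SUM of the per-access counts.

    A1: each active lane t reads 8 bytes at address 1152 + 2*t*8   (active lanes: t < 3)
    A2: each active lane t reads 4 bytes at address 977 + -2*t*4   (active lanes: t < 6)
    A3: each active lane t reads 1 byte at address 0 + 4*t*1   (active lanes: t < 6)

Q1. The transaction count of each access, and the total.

A1: 2 transactions
A2: 2 transactions
A3: 1 transaction

Answer: 2,2,1; total 5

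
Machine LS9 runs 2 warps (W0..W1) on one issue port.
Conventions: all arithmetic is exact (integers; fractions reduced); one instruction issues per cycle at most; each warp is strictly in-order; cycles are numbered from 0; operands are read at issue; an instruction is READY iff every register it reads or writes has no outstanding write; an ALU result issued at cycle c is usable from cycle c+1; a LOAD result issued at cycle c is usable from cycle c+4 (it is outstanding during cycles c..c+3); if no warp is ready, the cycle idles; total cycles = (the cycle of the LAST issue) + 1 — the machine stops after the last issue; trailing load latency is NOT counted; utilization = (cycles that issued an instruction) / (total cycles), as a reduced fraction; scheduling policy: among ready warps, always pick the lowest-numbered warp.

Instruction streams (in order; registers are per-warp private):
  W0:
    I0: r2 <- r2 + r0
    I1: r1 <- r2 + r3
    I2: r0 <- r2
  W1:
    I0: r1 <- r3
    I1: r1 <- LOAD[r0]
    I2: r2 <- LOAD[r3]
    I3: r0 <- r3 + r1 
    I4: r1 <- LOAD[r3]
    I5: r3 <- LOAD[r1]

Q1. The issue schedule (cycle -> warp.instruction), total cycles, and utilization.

cycle 0: W0.I0
cycle 1: W0.I1
cycle 2: W0.I2
cycle 3: W1.I0
cycle 4: W1.I1
cycle 5: W1.I2
cycle 6: idle
cycle 7: idle
cycle 8: W1.I3
cycle 9: W1.I4
cycle 10: idle
cycle 11: idle
cycle 12: idle
cycle 13: W1.I5

Answer: 14 cycles, utilization 9/14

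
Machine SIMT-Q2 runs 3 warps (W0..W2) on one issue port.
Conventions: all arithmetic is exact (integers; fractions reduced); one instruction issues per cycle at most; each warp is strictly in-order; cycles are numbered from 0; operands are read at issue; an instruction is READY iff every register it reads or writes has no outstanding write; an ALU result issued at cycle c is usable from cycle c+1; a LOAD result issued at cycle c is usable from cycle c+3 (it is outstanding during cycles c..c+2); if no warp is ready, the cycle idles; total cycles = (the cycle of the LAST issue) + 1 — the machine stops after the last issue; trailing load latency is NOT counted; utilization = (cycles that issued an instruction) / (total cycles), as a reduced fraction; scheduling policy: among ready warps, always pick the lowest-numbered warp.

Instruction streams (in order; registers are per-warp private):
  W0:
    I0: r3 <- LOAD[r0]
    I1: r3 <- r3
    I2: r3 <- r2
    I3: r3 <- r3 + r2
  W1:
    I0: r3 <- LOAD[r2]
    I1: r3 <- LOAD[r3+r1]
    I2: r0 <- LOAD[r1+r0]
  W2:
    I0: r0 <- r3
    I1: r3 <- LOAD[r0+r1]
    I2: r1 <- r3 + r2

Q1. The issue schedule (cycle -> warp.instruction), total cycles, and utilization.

cycle 0: W0.I0
cycle 1: W1.I0
cycle 2: W2.I0
cycle 3: W0.I1
cycle 4: W0.I2
cycle 5: W0.I3
cycle 6: W1.I1
cycle 7: W1.I2
cycle 8: W2.I1
cycle 9: idle
cycle 10: idle
cycle 11: W2.I2

Answer: 12 cycles, utilization 5/6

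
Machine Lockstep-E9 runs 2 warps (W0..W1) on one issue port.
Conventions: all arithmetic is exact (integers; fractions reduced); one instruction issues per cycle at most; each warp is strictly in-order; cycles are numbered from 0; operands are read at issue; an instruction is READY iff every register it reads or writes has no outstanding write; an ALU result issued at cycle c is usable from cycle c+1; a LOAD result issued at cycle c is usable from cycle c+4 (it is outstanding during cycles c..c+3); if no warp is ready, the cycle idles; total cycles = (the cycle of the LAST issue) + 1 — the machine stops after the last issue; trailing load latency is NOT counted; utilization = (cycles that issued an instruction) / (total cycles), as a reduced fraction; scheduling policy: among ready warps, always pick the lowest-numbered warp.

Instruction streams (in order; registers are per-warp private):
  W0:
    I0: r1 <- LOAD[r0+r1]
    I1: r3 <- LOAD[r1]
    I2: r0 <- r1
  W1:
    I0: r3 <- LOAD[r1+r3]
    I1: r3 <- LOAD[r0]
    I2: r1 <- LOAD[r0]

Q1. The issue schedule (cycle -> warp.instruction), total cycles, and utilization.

cycle 0: W0.I0
cycle 1: W1.I0
cycle 2: idle
cycle 3: idle
cycle 4: W0.I1
cycle 5: W0.I2
cycle 6: W1.I1
cycle 7: W1.I2

Answer: 8 cycles, utilization 3/4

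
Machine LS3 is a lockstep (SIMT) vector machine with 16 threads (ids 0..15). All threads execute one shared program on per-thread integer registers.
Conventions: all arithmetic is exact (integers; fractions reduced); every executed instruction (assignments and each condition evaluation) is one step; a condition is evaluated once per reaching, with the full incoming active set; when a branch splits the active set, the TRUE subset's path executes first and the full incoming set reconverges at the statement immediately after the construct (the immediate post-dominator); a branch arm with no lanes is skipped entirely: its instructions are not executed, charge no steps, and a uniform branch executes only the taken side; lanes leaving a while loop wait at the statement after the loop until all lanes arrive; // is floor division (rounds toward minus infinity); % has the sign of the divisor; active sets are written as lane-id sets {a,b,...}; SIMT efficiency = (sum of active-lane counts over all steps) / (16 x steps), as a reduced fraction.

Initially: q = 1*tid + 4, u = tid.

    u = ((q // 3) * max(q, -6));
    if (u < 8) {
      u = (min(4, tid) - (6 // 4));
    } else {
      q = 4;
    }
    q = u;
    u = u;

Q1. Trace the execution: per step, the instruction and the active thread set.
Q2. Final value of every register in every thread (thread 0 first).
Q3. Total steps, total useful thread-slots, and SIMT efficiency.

step 0: u <- ((q // 3) * max(q, -6)) {0,1,2,3,4,5,6,7,8,9,10,11,12,13,14,15}
step 1: eval (u < 8)                 {0,1,2,3,4,5,6,7,8,9,10,11,12,13,14,15}
step 2: u <- (min(4, tid) - (6 // 4)) {0,1}
step 3: q <- 4                       {2,3,4,5,6,7,8,9,10,11,12,13,14,15}
step 4: q <- u                       {0,1,2,3,4,5,6,7,8,9,10,11,12,13,14,15}
step 5: u <- u                       {0,1,2,3,4,5,6,7,8,9,10,11,12,13,14,15}

Answer: 6 steps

q: -1,0,12,14,16,27,30,33,48,52,56,75,80,85,108,114
u: -1,0,12,14,16,27,30,33,48,52,56,75,80,85,108,114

steps = 6; useful = 80; efficiency = 80/96 = 5/6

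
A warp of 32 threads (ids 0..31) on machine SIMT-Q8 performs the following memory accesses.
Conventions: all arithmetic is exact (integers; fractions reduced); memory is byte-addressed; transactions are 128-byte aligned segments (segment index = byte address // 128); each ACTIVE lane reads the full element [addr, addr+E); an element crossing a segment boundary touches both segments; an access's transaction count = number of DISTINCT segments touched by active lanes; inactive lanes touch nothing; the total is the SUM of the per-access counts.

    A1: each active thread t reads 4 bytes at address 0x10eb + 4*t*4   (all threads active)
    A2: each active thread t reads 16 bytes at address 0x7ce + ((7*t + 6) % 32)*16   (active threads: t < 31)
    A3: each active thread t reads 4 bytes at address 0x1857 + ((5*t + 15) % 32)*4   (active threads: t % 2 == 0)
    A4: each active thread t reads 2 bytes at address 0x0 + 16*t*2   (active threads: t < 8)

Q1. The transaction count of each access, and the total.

A1: 5 transactions
A2: 5 transactions
A3: 2 transactions
A4: 2 transactions

Answer: 5,5,2,2; total 14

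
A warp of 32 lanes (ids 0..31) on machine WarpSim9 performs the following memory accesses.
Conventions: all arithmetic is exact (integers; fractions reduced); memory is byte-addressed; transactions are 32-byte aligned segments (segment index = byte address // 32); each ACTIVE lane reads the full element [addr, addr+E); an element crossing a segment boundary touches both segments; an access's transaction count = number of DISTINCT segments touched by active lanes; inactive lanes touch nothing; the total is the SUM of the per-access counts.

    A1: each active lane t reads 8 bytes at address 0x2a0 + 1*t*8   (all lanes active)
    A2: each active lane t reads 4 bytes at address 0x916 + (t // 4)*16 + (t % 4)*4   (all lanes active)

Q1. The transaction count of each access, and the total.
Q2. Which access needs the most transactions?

A1: 8 transactions
A2: 5 transactions

Answer: 8,5; total 13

Answer: A1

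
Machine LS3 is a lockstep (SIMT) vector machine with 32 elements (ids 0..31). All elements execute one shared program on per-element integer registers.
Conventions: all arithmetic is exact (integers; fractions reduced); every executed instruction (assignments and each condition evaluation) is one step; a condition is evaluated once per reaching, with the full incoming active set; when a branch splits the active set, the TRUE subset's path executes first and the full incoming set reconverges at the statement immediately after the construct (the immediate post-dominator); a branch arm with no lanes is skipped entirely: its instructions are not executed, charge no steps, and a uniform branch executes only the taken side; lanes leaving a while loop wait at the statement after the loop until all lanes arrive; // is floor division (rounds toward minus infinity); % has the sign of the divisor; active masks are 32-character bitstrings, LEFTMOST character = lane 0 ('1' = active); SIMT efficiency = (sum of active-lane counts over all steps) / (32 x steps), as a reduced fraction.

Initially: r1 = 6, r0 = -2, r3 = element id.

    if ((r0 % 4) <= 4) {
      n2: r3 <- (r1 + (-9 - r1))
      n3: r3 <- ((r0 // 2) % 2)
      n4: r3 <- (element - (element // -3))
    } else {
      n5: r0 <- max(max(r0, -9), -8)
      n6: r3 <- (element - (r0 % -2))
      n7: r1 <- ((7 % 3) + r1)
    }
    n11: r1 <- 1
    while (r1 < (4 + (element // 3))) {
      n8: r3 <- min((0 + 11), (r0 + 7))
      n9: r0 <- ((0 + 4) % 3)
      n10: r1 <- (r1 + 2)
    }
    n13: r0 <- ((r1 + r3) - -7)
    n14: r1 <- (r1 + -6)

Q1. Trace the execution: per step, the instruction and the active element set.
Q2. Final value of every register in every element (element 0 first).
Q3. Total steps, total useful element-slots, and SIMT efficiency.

step 0: eval ((r0 % 4) <= 4)         11111111111111111111111111111111
step 1: r3 <- (r1 + (-9 - r1))       11111111111111111111111111111111
step 2: r3 <- ((r0 // 2) % 2)        11111111111111111111111111111111
step 3: r3 <- (element - (element // -3)) 11111111111111111111111111111111
step 4: r1 <- 1                      11111111111111111111111111111111
step 5: eval (r1 < (4 + (element // 3))) 11111111111111111111111111111111
step 6: r3 <- min((0 + 11), (r0 + 7)) 11111111111111111111111111111111
step 7: r0 <- ((0 + 4) % 3)          11111111111111111111111111111111
step 8: r1 <- (r1 + 2)               11111111111111111111111111111111
step 9: eval (r1 < (4 + (element // 3))) 11111111111111111111111111111111
step 10: r3 <- min((0 + 11), (r0 + 7)) 11111111111111111111111111111111
step 11: r0 <- ((0 + 4) % 3)          11111111111111111111111111111111
step 12: r1 <- (r1 + 2)               11111111111111111111111111111111
step 13: eval (r1 < (4 + (element // 3))) 11111111111111111111111111111111
step 14: r3 <- min((0 + 11), (r0 + 7)) 00000011111111111111111111111111
step 15: r0 <- ((0 + 4) % 3)          00000011111111111111111111111111
step 16: r1 <- (r1 + 2)               00000011111111111111111111111111
step 17: eval (r1 < (4 + (element // 3))) 00000011111111111111111111111111
step 18: r3 <- min((0 + 11), (r0 + 7)) 00000000000011111111111111111111
step 19: r0 <- ((0 + 4) % 3)          00000000000011111111111111111111
step 20: r1 <- (r1 + 2)               00000000000011111111111111111111
step 21: eval (r1 < (4 + (element // 3))) 00000000000011111111111111111111
step 22: r3 <- min((0 + 11), (r0 + 7)) 00000000000000000011111111111111
step 23: r0 <- ((0 + 4) % 3)          00000000000000000011111111111111
step 24: r1 <- (r1 + 2)               00000000000000000011111111111111
step 25: eval (r1 < (4 + (element // 3))) 00000000000000000011111111111111
step 26: r3 <- min((0 + 11), (r0 + 7)) 00000000000000000000000011111111
step 27: r0 <- ((0 + 4) % 3)          00000000000000000000000011111111
step 28: r1 <- (r1 + 2)               00000000000000000000000011111111
step 29: eval (r1 < (4 + (element // 3))) 00000000000000000000000011111111
step 30: r3 <- min((0 + 11), (r0 + 7)) 00000000000000000000000000000011
step 31: r0 <- ((0 + 4) % 3)          00000000000000000000000000000011
step 32: r1 <- (r1 + 2)               00000000000000000000000000000011
step 33: eval (r1 < (4 + (element // 3))) 00000000000000000000000000000011
step 34: r0 <- ((r1 + r3) - -7)       11111111111111111111111111111111
step 35: r1 <- (r1 + -6)              11111111111111111111111111111111

Answer: 36 steps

r1: -1,-1,-1,-1,-1,-1,1,1,1,1,1,1,3,3,3,3,3,3,5,5,5,5,5,5,7,7,7,7,7,7,9,9
r0: 20,20,20,20,20,20,22,22,22,22,22,22,24,24,24,24,24,24,26,26,26,26,26,26,28,28,28,28,28,28,30,30
r3: 8,8,8,8,8,8,8,8,8,8,8,8,8,8,8,8,8,8,8,8,8,8,8,8,8,8,8,8,8,8,8,8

steps = 36; useful = 792; efficiency = 792/1152 = 11/16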